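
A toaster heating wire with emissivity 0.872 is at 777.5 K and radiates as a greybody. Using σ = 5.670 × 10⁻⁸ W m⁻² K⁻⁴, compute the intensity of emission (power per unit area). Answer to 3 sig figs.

Stefan–Boltzmann: I = εσT⁴ = 0.872 × 5.670×10⁻⁸ × (777.5)⁴ = 1.81×10⁴ W/m².

I ≈ 1.81×10⁴ W/m²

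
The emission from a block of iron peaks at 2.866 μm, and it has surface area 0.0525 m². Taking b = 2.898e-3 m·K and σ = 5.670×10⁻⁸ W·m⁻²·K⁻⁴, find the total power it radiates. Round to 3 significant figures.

Wien's law: T = b/λ_max = 2.898×10⁻³/2.866×10⁻⁶ = 1011.17 K.
Area A = 0.0525 m².
Then P = σAT⁴ = 5.670×10⁻⁸×0.0525×(1011.17)⁴ = 3.11×10³ W.

P ≈ 3.11×10³ W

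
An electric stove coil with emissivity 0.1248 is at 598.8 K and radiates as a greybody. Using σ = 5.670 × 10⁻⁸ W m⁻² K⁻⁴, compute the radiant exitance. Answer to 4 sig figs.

I ≈ 909.8 W/m²

Stefan–Boltzmann: I = εσT⁴ = 0.1248 × 5.670×10⁻⁸ × (598.8)⁴ = 909.8 W/m².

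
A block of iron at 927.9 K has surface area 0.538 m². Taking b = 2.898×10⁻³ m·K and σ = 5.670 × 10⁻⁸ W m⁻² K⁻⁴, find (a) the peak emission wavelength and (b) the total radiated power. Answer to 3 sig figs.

(a) λ_max = b/T = 2.898×10⁻³/927.9 = 3.123×10⁻⁶ m = 3.12 μm.
Area A = 0.538 m².
(b) P = σAT⁴ = 5.670×10⁻⁸×0.538×(927.9)⁴ = 2.26×10⁴ W.

λ_max ≈ 3.12 μm; P ≈ 2.26×10⁴ W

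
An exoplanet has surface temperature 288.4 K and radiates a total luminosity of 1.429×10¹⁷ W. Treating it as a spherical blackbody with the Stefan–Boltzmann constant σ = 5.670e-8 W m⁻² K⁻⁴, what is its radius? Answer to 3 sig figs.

L = 4πR²σT⁴ ⇒ R = √(L/(4πσT⁴)).
σT⁴ = 392.251 W/m², so R = √(1.429×10¹⁷/(4π×392.251)) = 5.38×10⁶ m.

R ≈ 5.38×10⁶ m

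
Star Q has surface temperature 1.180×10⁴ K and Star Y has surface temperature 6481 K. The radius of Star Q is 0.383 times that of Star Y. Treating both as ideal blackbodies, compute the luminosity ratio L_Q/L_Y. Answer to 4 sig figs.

L ∝ R²T⁴, so L_Q/L_Y = (R_Q/R_Y)²(T_Q/T_Y)⁴ = (0.383)² × (1.180×10⁴/6481)⁴ = 0.146689 × 10.9890 = 1.612.

L_Q/L_Y ≈ 1.612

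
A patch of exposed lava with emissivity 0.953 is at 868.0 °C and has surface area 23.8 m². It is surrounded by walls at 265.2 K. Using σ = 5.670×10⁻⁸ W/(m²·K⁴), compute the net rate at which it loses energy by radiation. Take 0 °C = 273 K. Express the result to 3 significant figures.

T = 868.0 °C + 273 = 1141.0 K.
Area A = 23.8 m².
Net radiated power P_net = εσA(T⁴ − T₀⁴) = 0.953×5.670×10⁻⁸×23.8×(1141.0⁴ − 265.2⁴).
T⁴ − T₀⁴ = 1.69489×10¹² − 4.94646×10⁹ = 1.68994×10¹² K⁴, so P_net = 2.17×10⁶ W.

Net loss ≈ 2.17×10⁶ W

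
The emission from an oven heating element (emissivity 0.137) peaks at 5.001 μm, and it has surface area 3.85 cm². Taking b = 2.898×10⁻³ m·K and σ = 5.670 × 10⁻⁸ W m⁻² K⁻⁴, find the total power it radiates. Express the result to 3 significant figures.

P ≈ 0.337 W

Wien's law: T = b/λ_max = 2.898×10⁻³/5.001×10⁻⁶ = 579.484 K.
Area A = 3.85 cm² = 3.85×10⁻⁴ m².
Then P = εσAT⁴ = 0.137×5.670×10⁻⁸×3.85×10⁻⁴×(579.484)⁴ = 0.337 W.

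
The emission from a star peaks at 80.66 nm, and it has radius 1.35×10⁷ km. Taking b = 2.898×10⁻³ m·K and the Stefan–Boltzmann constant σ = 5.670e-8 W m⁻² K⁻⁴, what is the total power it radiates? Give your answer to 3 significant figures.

Wien's law: T = b/λ_max = 2.898×10⁻³/8.066×10⁻⁸ = 35928.6 K.
Surface area A = 4πR² = 4π(1.35×10¹⁰ m)² = 2.29022×10²¹ m².
Then P = σAT⁴ = 5.670×10⁻⁸×2.29022×10²¹×(35928.6)⁴ = 2.16×10³² W.

P ≈ 2.16×10³² W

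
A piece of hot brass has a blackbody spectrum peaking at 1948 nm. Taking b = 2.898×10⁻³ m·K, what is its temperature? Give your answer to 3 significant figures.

Wien's law gives T = b/λ_max = (2.898×10⁻³ m·K)/(1.948×10⁻⁶ m) = 1.49×10³ K.

T ≈ 1.49×10³ K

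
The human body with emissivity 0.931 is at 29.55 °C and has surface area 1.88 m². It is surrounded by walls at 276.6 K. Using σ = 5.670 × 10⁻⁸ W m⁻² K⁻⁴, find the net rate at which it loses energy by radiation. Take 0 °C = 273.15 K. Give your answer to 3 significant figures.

T = 29.55 °C + 273.15 = 302.70 K.
Area A = 1.88 m².
Net radiated power P_net = εσA(T⁴ − T₀⁴) = 0.931×5.670×10⁻⁸×1.88×(302.70⁴ − 276.6⁴).
T⁴ − T₀⁴ = 8.39556×10⁹ − 5.85341×10⁹ = 2.54215×10⁹ K⁴, so P_net = 252 W.

Net loss ≈ 252 W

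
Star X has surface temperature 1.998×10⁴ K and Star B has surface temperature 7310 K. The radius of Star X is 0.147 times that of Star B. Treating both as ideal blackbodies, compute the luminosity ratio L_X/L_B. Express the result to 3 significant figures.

L_X/L_B ≈ 1.21

L ∝ R²T⁴, so L_X/L_B = (R_X/R_B)²(T_X/T_B)⁴ = (0.147)² × (1.998×10⁴/7310)⁴ = 0.021609 × 55.8101 = 1.21.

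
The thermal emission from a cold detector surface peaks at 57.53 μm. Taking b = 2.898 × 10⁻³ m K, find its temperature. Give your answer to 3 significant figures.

Wien's law gives T = b/λ_max = (2.898×10⁻³ m·K)/(5.753×10⁻⁵ m) = 50.4 K.

T ≈ 50.4 K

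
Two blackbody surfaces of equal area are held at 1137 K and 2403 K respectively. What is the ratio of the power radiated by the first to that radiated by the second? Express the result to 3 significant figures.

P₁/P₂ ≈ 0.0501

With equal areas, P₁/P₂ = (T₁/T₂)⁴ = (1137/2403)⁴ = 0.0501.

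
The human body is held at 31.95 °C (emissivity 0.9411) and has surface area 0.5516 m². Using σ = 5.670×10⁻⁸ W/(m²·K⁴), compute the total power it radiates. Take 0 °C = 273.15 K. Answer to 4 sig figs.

P ≈ 255.0 W

T = 31.95 °C + 273.15 = 305.10 K.
Area A = 0.5516 m².
P = εσAT⁴ = 0.9411 × 5.670×10⁻⁸ × 0.5516 × (305.10)⁴ = 255.0 W.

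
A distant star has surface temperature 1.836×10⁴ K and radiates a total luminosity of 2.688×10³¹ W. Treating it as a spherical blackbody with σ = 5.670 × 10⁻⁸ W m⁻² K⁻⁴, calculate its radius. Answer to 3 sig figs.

R ≈ 1.82×10¹⁰ m

L = 4πR²σT⁴ ⇒ R = √(L/(4πσT⁴)).
σT⁴ = 6.44279×10⁹ W/m², so R = √(2.688×10³¹/(4π×6.44279×10⁹)) = 1.82×10¹⁰ m.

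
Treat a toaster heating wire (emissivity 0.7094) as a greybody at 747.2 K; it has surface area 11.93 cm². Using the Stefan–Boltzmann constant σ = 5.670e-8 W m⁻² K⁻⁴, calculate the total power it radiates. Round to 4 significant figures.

P ≈ 14.96 W

Area A = 11.93 cm² = 1.193×10⁻³ m².
P = εσAT⁴ = 0.7094 × 5.670×10⁻⁸ × 1.193×10⁻³ × (747.2)⁴ = 14.96 W.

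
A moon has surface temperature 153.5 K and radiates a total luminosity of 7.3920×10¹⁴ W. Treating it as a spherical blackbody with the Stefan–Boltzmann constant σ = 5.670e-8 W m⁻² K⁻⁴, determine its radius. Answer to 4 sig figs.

R ≈ 1.367×10⁶ m

L = 4πR²σT⁴ ⇒ R = √(L/(4πσT⁴)).
σT⁴ = 31.4787 W/m², so R = √(7.3920×10¹⁴/(4π×31.4787)) = 1.367×10⁶ m.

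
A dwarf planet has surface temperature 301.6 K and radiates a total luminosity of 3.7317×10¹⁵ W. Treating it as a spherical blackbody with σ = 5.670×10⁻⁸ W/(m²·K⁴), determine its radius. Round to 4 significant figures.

L = 4πR²σT⁴ ⇒ R = √(L/(4πσT⁴)).
σT⁴ = 469.146 W/m², so R = √(3.7317×10¹⁵/(4π×469.146)) = 7.956×10⁵ m.

R ≈ 7.956×10⁵ m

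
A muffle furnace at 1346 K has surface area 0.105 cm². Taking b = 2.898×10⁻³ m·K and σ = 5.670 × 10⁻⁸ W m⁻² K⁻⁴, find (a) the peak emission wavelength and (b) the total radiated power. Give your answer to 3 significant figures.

(a) λ_max = b/T = 2.898×10⁻³/1346 = 2.153×10⁻⁶ m = 2.15 μm.
Area A = 0.105 cm² = 1.05×10⁻⁵ m².
(b) P = σAT⁴ = 5.670×10⁻⁸×1.05×10⁻⁵×(1346)⁴ = 1.95 W.

λ_max ≈ 2.15 μm; P ≈ 1.95 W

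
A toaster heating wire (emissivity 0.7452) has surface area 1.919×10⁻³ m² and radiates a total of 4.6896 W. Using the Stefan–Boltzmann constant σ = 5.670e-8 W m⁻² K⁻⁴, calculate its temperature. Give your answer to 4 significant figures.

T ≈ 490.4 K

Area A = 1.919×10⁻³ m².
P = εσAT⁴ ⇒ T = (P/(εσA))^(1/4) = (4.6896/(0.7452×5.670×10⁻⁸×1.919×10⁻³))^(1/4) = 490.4 K.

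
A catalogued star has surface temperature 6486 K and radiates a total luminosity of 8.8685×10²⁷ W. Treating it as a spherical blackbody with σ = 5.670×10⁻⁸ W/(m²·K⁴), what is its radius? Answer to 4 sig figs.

L = 4πR²σT⁴ ⇒ R = √(L/(4πσT⁴)).
σT⁴ = 1.00344×10⁸ W/m², so R = √(8.8685×10²⁷/(4π×1.00344×10⁸)) = 2.652×10⁹ m.

R ≈ 2.652×10⁹ m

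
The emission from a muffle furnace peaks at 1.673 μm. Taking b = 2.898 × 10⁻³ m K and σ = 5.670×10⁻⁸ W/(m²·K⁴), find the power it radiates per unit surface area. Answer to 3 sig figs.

I ≈ 5.10×10⁵ W/m²

Wien's law: T = b/λ_max = 2.898×10⁻³/1.673×10⁻⁶ = 1732.22 K.
Then I = σT⁴ = 5.670×10⁻⁸×(1732.22)⁴ = 5.10×10⁵ W/m².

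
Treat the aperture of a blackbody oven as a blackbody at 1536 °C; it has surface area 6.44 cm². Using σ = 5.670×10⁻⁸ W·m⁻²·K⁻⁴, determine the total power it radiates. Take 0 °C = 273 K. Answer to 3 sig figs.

P ≈ 391 W

T = 1536 °C + 273 = 1809 K.
Area A = 6.44 cm² = 6.44×10⁻⁴ m².
P = σAT⁴ = 5.670×10⁻⁸ × 6.44×10⁻⁴ × (1809)⁴ = 391 W.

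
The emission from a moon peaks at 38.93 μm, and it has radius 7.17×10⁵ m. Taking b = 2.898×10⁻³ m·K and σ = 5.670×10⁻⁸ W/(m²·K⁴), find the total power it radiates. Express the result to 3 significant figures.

P ≈ 1.12×10¹³ W

Wien's law: T = b/λ_max = 2.898×10⁻³/3.893×10⁻⁵ = 74.4413 K.
Surface area A = 4πR² = 4π(7.17×10⁵ m)² = 6.46023×10¹² m².
Then P = σAT⁴ = 5.670×10⁻⁸×6.46023×10¹²×(74.4413)⁴ = 1.12×10¹³ W.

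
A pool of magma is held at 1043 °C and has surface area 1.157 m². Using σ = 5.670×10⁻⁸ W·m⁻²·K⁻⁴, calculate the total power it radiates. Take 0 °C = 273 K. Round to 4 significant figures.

P ≈ 1.968×10⁵ W

T = 1043 °C + 273 = 1316 K.
Area A = 1.157 m².
P = σAT⁴ = 5.670×10⁻⁸ × 1.157 × (1316)⁴ = 1.968×10⁵ W.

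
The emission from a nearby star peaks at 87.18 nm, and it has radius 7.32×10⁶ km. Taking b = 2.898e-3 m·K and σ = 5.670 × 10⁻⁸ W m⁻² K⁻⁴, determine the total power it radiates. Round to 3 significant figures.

P ≈ 4.66×10³¹ W

Wien's law: T = b/λ_max = 2.898×10⁻³/8.718×10⁻⁸ = 33241.6 K.
Surface area A = 4πR² = 4π(7.32×10⁹ m)² = 6.73336×10²⁰ m².
Then P = σAT⁴ = 5.670×10⁻⁸×6.73336×10²⁰×(33241.6)⁴ = 4.66×10³¹ W.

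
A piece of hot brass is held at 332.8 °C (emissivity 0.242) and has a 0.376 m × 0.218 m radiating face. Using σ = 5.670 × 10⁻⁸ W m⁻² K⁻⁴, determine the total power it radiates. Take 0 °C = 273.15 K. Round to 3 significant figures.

T = 332.8 °C + 273.15 = 605.95 K.
Area A = 0.376 × 0.218 = 0.081968 m².
P = εσAT⁴ = 0.242 × 5.670×10⁻⁸ × 0.081968 × (605.95)⁴ = 152 W.

P ≈ 152 W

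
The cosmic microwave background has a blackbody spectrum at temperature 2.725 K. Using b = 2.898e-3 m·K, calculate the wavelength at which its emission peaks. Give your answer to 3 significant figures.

λ_max ≈ 1.06×10⁻³ m

Wien's displacement law: λ_max = b/T = (2.898×10⁻³ m·K)/(2.725 K) = 1.063×10⁻³ m.
That is 1.06×10⁻³ m, in the microwave range.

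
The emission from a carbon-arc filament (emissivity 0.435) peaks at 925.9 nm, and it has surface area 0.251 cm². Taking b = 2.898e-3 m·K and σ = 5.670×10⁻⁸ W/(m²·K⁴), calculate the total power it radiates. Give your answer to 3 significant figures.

Wien's law: T = b/λ_max = 2.898×10⁻³/9.259×10⁻⁷ = 3129.93 K.
Area A = 0.251 cm² = 2.51×10⁻⁵ m².
Then P = εσAT⁴ = 0.435×5.670×10⁻⁸×2.51×10⁻⁵×(3129.93)⁴ = 59.4 W.

P ≈ 59.4 W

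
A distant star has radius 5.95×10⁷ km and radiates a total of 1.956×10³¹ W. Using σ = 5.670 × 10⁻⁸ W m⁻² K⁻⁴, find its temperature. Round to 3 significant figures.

T ≈ 9.38×10³ K

Surface area A = 4πR² = 4π(5.95×10¹⁰ m)² = 4.44881×10²² m².
P = σAT⁴ ⇒ T = (P/(σA))^(1/4) = (1.956×10³¹/(5.670×10⁻⁸×4.44881×10²²))^(1/4) = 9.38×10³ K.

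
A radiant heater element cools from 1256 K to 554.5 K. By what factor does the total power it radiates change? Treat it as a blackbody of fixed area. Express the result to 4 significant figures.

P₂/P₁ ≈ 0.03799

P ∝ T⁴, so P₂/P₁ = (T₂/T₁)⁴ = (554.5/1256)⁴ = (0.441481)⁴ = 0.03799.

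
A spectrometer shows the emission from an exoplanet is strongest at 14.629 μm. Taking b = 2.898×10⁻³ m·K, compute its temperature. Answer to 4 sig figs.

T ≈ 198.1 K

Wien's law gives T = b/λ_max = (2.898×10⁻³ m·K)/(1.4629×10⁻⁵ m) = 198.1 K.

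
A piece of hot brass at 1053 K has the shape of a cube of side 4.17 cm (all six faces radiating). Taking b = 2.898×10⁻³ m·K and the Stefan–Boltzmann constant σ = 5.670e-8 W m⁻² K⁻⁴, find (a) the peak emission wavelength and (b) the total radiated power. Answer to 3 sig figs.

(a) λ_max = b/T = 2.898×10⁻³/1053 = 2.752×10⁻⁶ m = 2.75×10³ nm.
Area A = 6s² = 6×(0.0417 m)² = 0.0104333 m².
(b) P = σAT⁴ = 5.670×10⁻⁸×0.0104333×(1053)⁴ = 727 W.

λ_max ≈ 2.75×10³ nm; P ≈ 727 W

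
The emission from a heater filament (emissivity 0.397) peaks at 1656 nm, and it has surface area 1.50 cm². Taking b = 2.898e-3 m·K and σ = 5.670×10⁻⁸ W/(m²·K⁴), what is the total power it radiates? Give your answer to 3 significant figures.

P ≈ 31.7 W

Wien's law: T = b/λ_max = 2.898×10⁻³/1.656×10⁻⁶ = 1750.00 K.
Area A = 1.50 cm² = 1.50×10⁻⁴ m².
Then P = εσAT⁴ = 0.397×5.670×10⁻⁸×1.50×10⁻⁴×(1750.00)⁴ = 31.7 W.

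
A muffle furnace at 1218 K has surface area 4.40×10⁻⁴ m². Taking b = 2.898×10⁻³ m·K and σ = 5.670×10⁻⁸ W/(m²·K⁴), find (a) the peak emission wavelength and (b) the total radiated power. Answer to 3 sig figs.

λ_max ≈ 2.38×10³ nm; P ≈ 54.9 W

(a) λ_max = b/T = 2.898×10⁻³/1218 = 2.379×10⁻⁶ m = 2.38×10³ nm.
Area A = 4.40×10⁻⁴ m².
(b) P = σAT⁴ = 5.670×10⁻⁸×4.40×10⁻⁴×(1218)⁴ = 54.9 W.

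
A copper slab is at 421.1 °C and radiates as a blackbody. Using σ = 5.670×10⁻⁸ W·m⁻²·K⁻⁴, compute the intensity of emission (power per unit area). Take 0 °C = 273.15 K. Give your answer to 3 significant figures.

T = 421.1 °C + 273.15 = 694.25 K.
Stefan–Boltzmann: I = σT⁴ = 5.670×10⁻⁸ × (694.25)⁴ = 1.32×10⁴ W/m².

I ≈ 1.32×10⁴ W/m²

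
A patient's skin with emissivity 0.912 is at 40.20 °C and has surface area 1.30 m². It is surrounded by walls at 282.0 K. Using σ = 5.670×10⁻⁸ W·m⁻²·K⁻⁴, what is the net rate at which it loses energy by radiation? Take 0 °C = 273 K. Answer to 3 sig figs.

Net loss ≈ 222 W

T = 40.20 °C + 273 = 313.20 K.
Area A = 1.30 m².
Net radiated power P_net = εσA(T⁴ − T₀⁴) = 0.912×5.670×10⁻⁸×1.30×(313.20⁴ − 282.0⁴).
T⁴ − T₀⁴ = 9.62248×10⁹ − 6.32407×10⁹ = 3.29841×10⁹ K⁴, so P_net = 222 W.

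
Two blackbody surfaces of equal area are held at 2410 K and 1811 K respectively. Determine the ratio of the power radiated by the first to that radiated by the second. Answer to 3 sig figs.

With equal areas, P₁/P₂ = (T₁/T₂)⁴ = (2410/1811)⁴ = 3.14.

P₁/P₂ ≈ 3.14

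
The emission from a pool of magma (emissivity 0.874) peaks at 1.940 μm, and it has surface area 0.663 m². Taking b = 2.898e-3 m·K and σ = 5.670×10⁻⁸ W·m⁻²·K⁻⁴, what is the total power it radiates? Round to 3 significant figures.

P ≈ 1.64×10⁵ W

Wien's law: T = b/λ_max = 2.898×10⁻³/1.940×10⁻⁶ = 1493.81 K.
Area A = 0.663 m².
Then P = εσAT⁴ = 0.874×5.670×10⁻⁸×0.663×(1493.81)⁴ = 1.64×10⁵ W.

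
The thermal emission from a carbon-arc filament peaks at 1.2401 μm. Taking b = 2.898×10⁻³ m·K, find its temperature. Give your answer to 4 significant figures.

T ≈ 2337 K

Wien's law gives T = b/λ_max = (2.898×10⁻³ m·K)/(1.2401×10⁻⁶ m) = 2337 K.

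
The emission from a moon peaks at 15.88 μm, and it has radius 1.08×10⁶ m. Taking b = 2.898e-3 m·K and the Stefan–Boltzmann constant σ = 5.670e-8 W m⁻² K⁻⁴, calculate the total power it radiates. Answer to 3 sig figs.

P ≈ 9.22×10¹⁴ W

Wien's law: T = b/λ_max = 2.898×10⁻³/1.588×10⁻⁵ = 182.494 K.
Surface area A = 4πR² = 4π(1.08×10⁶ m)² = 1.46574×10¹³ m².
Then P = σAT⁴ = 5.670×10⁻⁸×1.46574×10¹³×(182.494)⁴ = 9.22×10¹⁴ W.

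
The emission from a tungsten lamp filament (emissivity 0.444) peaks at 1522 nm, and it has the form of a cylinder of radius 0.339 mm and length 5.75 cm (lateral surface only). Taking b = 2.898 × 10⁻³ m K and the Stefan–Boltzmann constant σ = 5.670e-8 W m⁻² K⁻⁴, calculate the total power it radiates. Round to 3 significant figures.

P ≈ 40.5 W

Wien's law: T = b/λ_max = 2.898×10⁻³/1.522×10⁻⁶ = 1904.07 K.
Lateral area A = 2πrL = 2π×3.39×10⁻⁴×0.0575 = 1.22475×10⁻⁴ m².
Then P = εσAT⁴ = 0.444×5.670×10⁻⁸×1.22475×10⁻⁴×(1904.07)⁴ = 40.5 W.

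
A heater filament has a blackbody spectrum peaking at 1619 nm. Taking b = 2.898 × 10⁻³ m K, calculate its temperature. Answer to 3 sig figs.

T ≈ 1.79×10³ K

Wien's law gives T = b/λ_max = (2.898×10⁻³ m·K)/(1.619×10⁻⁶ m) = 1.79×10³ K.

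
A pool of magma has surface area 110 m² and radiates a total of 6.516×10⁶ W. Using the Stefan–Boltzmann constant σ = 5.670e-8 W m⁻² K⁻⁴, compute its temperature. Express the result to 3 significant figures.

T ≈ 1.01×10³ K

Area A = 110 m².
P = σAT⁴ ⇒ T = (P/(σA))^(1/4) = (6.516×10⁶/(5.670×10⁻⁸×110))^(1/4) = 1.01×10³ K.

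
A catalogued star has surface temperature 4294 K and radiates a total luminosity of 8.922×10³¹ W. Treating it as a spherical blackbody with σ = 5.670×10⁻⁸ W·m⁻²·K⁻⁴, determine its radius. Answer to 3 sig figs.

R ≈ 6.07×10¹¹ m

L = 4πR²σT⁴ ⇒ R = √(L/(4πσT⁴)).
σT⁴ = 1.92766×10⁷ W/m², so R = √(8.922×10³¹/(4π×1.92766×10⁷)) = 6.07×10¹¹ m.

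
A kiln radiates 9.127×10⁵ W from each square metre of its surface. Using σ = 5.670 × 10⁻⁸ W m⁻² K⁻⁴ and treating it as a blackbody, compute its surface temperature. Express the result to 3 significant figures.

T ≈ 2.00×10³ K

I = σT⁴, so T = (I/σ)^(1/4) = (9.127×10⁵/(5.670×10⁻⁸))^(1/4) = 2.00×10³ K.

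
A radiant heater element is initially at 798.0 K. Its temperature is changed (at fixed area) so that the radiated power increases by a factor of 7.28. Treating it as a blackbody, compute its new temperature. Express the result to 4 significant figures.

P ∝ T⁴, so T₂/T₁ = (P₂/P₁)^(1/4) = (7.28)^(1/4) = 1.64260.
T₂ = 798.0 × 1.64260 = 1311 K.

T₂ ≈ 1311 K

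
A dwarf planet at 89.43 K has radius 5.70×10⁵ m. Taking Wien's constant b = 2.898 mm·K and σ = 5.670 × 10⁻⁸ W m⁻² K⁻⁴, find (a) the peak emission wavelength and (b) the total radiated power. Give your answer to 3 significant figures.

(a) λ_max = b/T = 2.898×10⁻³/89.43 = 3.241×10⁻⁵ m = 32.4 μm.
Surface area A = 4πR² = 4π(5.70×10⁵ m)² = 4.08281×10¹² m².
(b) P = σAT⁴ = 5.670×10⁻⁸×4.08281×10¹²×(89.43)⁴ = 1.48×10¹³ W.

λ_max ≈ 32.4 μm; P ≈ 1.48×10¹³ W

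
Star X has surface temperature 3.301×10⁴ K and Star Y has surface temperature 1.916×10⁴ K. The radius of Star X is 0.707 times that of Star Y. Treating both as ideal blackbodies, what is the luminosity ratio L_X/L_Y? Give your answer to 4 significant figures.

L ∝ R²T⁴, so L_X/L_Y = (R_X/R_Y)²(T_X/T_Y)⁴ = (0.707)² × (3.301×10⁴/1.916×10⁴)⁴ = 0.499849 × 8.81049 = 4.404.

L_X/L_Y ≈ 4.404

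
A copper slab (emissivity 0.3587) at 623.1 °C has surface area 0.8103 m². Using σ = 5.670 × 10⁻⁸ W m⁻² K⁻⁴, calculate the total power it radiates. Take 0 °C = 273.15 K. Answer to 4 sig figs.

P ≈ 1.063×10⁴ W

T = 623.1 °C + 273.15 = 896.25 K.
Area A = 0.8103 m².
P = εσAT⁴ = 0.3587 × 5.670×10⁻⁸ × 0.8103 × (896.25)⁴ = 1.063×10⁴ W.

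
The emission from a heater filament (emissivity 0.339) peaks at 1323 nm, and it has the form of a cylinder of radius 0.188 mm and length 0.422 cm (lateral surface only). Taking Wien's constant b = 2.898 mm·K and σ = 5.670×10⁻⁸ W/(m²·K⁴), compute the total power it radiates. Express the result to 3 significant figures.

Wien's law: T = b/λ_max = 2.898×10⁻³/1.323×10⁻⁶ = 2190.48 K.
Lateral area A = 2πrL = 2π×1.88×10⁻⁴×4.22×10⁻³ = 4.98483×10⁻⁶ m².
Then P = εσAT⁴ = 0.339×5.670×10⁻⁸×4.98483×10⁻⁶×(2190.48)⁴ = 2.21 W.

P ≈ 2.21 W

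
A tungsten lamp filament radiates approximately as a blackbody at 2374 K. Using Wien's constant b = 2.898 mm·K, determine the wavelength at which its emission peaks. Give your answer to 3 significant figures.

Wien's displacement law: λ_max = b/T = (2.898×10⁻³ m·K)/(2374 K) = 1.221×10⁻⁶ m.
That is 1.22×10³ nm, in the infrared range.

λ_max ≈ 1.22×10³ nm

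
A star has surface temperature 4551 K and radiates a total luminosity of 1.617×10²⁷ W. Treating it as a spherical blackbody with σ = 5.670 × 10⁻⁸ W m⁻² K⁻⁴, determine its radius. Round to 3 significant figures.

R ≈ 2.30×10⁹ m

L = 4πR²σT⁴ ⇒ R = √(L/(4πσT⁴)).
σT⁴ = 2.43226×10⁷ W/m², so R = √(1.617×10²⁷/(4π×2.43226×10⁷)) = 2.30×10⁹ m.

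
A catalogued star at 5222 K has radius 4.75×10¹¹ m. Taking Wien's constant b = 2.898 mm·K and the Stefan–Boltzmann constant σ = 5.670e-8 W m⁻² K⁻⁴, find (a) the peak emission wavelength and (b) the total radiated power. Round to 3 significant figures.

(a) λ_max = b/T = 2.898×10⁻³/5222 = 5.550×10⁻⁷ m = 0.555 μm.
Surface area A = 4πR² = 4π(4.75×10¹¹ m)² = 2.83529×10²⁴ m².
(b) P = σAT⁴ = 5.670×10⁻⁸×2.83529×10²⁴×(5222)⁴ = 1.20×10³² W.

λ_max ≈ 0.555 μm; P ≈ 1.20×10³² W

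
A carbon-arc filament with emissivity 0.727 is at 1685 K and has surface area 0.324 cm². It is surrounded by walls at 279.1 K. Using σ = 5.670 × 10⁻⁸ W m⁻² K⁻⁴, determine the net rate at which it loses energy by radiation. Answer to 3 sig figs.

Area A = 0.324 cm² = 3.24×10⁻⁵ m².
Net radiated power P_net = εσA(T⁴ − T₀⁴) = 0.727×5.670×10⁻⁸×3.24×10⁻⁵×(1685⁴ − 279.1⁴).
T⁴ − T₀⁴ = 8.06120×10¹² − 6.06791×10⁹ = 8.05513×10¹² K⁴, so P_net = 10.8 W.

Net loss ≈ 10.8 W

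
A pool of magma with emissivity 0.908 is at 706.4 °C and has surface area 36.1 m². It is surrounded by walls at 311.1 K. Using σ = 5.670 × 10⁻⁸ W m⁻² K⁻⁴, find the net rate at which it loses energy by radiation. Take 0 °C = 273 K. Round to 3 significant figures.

T = 706.4 °C + 273 = 979.4 K.
Area A = 36.1 m².
Net radiated power P_net = εσA(T⁴ − T₀⁴) = 0.908×5.670×10⁻⁸×36.1×(979.4⁴ − 311.1⁴).
T⁴ − T₀⁴ = 9.20111×10¹¹ − 9.36699×10⁹ = 9.10744×10¹¹ K⁴, so P_net = 1.69×10⁶ W.

Net loss ≈ 1.69×10⁶ W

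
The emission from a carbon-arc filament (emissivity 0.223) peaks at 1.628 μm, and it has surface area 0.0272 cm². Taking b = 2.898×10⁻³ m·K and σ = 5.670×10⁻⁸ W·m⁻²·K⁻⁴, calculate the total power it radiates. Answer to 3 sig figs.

Wien's law: T = b/λ_max = 2.898×10⁻³/1.628×10⁻⁶ = 1780.10 K.
Area A = 0.0272 cm² = 2.72×10⁻⁶ m².
Then P = εσAT⁴ = 0.223×5.670×10⁻⁸×2.72×10⁻⁶×(1780.10)⁴ = 0.345 W.

P ≈ 0.345 W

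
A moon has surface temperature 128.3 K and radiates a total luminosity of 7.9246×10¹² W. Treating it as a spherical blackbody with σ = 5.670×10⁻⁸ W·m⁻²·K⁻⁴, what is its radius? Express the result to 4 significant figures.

R ≈ 2.026×10⁵ m

L = 4πR²σT⁴ ⇒ R = √(L/(4πσT⁴)).
σT⁴ = 15.3635 W/m², so R = √(7.9246×10¹²/(4π×15.3635)) = 2.026×10⁵ m.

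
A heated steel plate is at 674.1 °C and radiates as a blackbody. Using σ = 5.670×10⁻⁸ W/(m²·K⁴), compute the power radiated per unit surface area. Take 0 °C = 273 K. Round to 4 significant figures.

I ≈ 4.562×10⁴ W/m²

T = 674.1 °C + 273 = 947.1 K.
Stefan–Boltzmann: I = σT⁴ = 5.670×10⁻⁸ × (947.1)⁴ = 4.562×10⁴ W/m².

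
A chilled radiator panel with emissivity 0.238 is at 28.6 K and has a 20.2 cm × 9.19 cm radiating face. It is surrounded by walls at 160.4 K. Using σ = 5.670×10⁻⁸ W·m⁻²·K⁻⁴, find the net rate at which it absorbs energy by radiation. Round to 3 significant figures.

Area A = 0.202 × 0.0919 = 0.0185638 m².
Net radiated power P_net = εσA(T⁴ − T₀⁴) = 0.238×5.670×10⁻⁸×0.0185638×(28.6⁴ − 160.4⁴).
T⁴ − T₀⁴ = 6.69059×10⁵ − 6.61938×10⁸ = -6.61269×10⁸ K⁴, so P_net = -0.166 W — negative, meaning a net gain of 0.166 W.

Net gain ≈ 0.166 W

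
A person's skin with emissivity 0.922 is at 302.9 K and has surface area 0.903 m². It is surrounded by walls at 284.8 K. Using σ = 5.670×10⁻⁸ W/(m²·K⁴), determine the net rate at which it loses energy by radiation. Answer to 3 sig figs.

Area A = 0.903 m².
Net radiated power P_net = εσA(T⁴ − T₀⁴) = 0.922×5.670×10⁻⁸×0.903×(302.9⁴ − 284.8⁴).
T⁴ − T₀⁴ = 8.41777×10⁹ − 6.57900×10⁹ = 1.83877×10⁹ K⁴, so P_net = 86.8 W.

Net loss ≈ 86.8 W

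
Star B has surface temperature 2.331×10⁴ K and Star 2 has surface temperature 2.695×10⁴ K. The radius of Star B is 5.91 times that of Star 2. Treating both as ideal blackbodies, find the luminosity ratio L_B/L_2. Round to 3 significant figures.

L_B/L_2 ≈ 19.5

L ∝ R²T⁴, so L_B/L_2 = (R_B/R_2)²(T_B/T_2)⁴ = (5.91)² × (2.331×10⁴/2.695×10⁴)⁴ = 34.9281 × 0.559673 = 19.5.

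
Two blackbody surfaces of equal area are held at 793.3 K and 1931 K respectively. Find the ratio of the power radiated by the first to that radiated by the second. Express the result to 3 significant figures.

P₁/P₂ ≈ 0.0285

With equal areas, P₁/P₂ = (T₁/T₂)⁴ = (793.3/1931)⁴ = 0.0285.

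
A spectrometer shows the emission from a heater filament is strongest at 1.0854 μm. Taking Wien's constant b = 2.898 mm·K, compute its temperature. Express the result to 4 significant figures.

T ≈ 2670 K

Wien's law gives T = b/λ_max = (2.898×10⁻³ m·K)/(1.0854×10⁻⁶ m) = 2670 K.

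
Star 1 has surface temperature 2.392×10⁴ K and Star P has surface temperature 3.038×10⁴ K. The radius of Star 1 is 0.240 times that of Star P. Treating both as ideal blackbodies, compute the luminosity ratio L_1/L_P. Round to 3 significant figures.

L_1/L_P ≈ 0.0221

L ∝ R²T⁴, so L_1/L_P = (R_1/R_P)²(T_1/T_P)⁴ = (0.240)² × (2.392×10⁴/3.038×10⁴)⁴ = 0.0576 × 0.384321 = 0.0221.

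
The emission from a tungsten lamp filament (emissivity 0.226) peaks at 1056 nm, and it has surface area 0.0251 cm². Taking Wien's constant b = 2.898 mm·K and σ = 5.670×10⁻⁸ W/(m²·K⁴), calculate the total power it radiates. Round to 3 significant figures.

P ≈ 1.82 W

Wien's law: T = b/λ_max = 2.898×10⁻³/1.056×10⁻⁶ = 2744.32 K.
Area A = 0.0251 cm² = 2.51×10⁻⁶ m².
Then P = εσAT⁴ = 0.226×5.670×10⁻⁸×2.51×10⁻⁶×(2744.32)⁴ = 1.82 W.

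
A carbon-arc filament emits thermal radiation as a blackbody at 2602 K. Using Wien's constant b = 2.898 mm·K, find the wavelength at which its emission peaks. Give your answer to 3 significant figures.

λ_max ≈ 1.11×10³ nm

Wien's displacement law: λ_max = b/T = (2.898×10⁻³ m·K)/(2602 K) = 1.114×10⁻⁶ m.
That is 1.11×10³ nm, in the infrared range.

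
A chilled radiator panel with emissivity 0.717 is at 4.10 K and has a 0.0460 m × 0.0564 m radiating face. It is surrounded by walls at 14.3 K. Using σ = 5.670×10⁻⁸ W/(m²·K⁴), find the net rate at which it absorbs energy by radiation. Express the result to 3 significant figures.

Net gain ≈ 4.38×10⁻⁶ W

Area A = 0.0460 × 0.0564 = 2.5944×10⁻³ m².
Net radiated power P_net = εσA(T⁴ − T₀⁴) = 0.717×5.670×10⁻⁸×2.5944×10⁻³×(4.10⁴ − 14.3⁴).
T⁴ − T₀⁴ = 282.576 − 41816.2 = -41533.6 K⁴, so P_net = -4.38×10⁻⁶ W — negative, meaning a net gain of 4.38×10⁻⁶ W.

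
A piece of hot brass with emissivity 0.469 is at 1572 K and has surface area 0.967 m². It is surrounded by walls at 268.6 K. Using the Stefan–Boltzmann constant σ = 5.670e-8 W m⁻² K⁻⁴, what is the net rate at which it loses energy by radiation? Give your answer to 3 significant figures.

Net loss ≈ 1.57×10⁵ W

Area A = 0.967 m².
Net radiated power P_net = εσA(T⁴ − T₀⁴) = 0.469×5.670×10⁻⁸×0.967×(1572⁴ − 268.6⁴).
T⁴ − T₀⁴ = 6.10675×10¹² − 5.20504×10⁹ = 6.10154×10¹² K⁴, so P_net = 1.57×10⁵ W.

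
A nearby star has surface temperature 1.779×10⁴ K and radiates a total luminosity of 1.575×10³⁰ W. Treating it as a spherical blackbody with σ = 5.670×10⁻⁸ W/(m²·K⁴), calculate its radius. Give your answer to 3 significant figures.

L = 4πR²σT⁴ ⇒ R = √(L/(4πσT⁴)).
σT⁴ = 5.67920×10⁹ W/m², so R = √(1.575×10³⁰/(4π×5.67920×10⁹)) = 4.70×10⁹ m.

R ≈ 4.70×10⁹ m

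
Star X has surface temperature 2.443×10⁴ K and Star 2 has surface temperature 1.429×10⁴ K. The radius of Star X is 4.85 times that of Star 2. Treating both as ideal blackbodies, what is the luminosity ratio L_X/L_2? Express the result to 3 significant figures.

L ∝ R²T⁴, so L_X/L_2 = (R_X/R_2)²(T_X/T_2)⁴ = (4.85)² × (2.443×10⁴/1.429×10⁴)⁴ = 23.5225 × 8.54211 = 201.

L_X/L_2 ≈ 201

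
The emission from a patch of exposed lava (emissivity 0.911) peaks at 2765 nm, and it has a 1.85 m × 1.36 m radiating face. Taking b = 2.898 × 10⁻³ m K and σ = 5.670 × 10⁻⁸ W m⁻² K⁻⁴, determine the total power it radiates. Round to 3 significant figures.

P ≈ 1.57×10⁵ W

Wien's law: T = b/λ_max = 2.898×10⁻³/2.765×10⁻⁶ = 1048.10 K.
Area A = 1.85 × 1.36 = 2.516 m².
Then P = εσAT⁴ = 0.911×5.670×10⁻⁸×2.516×(1048.10)⁴ = 1.57×10⁵ W.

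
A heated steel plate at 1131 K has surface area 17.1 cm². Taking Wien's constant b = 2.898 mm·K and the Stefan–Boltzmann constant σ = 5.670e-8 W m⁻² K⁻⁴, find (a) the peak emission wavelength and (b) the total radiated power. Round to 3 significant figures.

λ_max ≈ 2.56×10³ nm; P ≈ 159 W

(a) λ_max = b/T = 2.898×10⁻³/1131 = 2.562×10⁻⁶ m = 2.56×10³ nm.
Area A = 17.1 cm² = 1.71×10⁻³ m².
(b) P = σAT⁴ = 5.670×10⁻⁸×1.71×10⁻³×(1131)⁴ = 159 W.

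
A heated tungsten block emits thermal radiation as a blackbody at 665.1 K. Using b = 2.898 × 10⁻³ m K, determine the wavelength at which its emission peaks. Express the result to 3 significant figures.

Wien's displacement law: λ_max = b/T = (2.898×10⁻³ m·K)/(665.1 K) = 4.357×10⁻⁶ m.
That is 4.36 μm, in the infrared range.

λ_max ≈ 4.36 μm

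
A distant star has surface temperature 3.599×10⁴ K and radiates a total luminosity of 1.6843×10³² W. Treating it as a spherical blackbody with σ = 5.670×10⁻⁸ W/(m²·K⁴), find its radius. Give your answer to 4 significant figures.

R ≈ 1.187×10¹⁰ m

L = 4πR²σT⁴ ⇒ R = √(L/(4πσT⁴)).
σT⁴ = 9.51285×10¹⁰ W/m², so R = √(1.6843×10³²/(4π×9.51285×10¹⁰)) = 1.187×10¹⁰ m.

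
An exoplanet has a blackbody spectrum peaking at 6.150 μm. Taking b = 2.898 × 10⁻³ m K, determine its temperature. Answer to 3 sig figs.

T ≈ 471 K

Wien's law gives T = b/λ_max = (2.898×10⁻³ m·K)/(6.150×10⁻⁶ m) = 471 K.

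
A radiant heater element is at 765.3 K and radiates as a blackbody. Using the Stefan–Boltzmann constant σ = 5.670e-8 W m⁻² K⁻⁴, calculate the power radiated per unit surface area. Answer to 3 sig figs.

I ≈ 1.94×10⁴ W/m²

Stefan–Boltzmann: I = σT⁴ = 5.670×10⁻⁸ × (765.3)⁴ = 1.94×10⁴ W/m².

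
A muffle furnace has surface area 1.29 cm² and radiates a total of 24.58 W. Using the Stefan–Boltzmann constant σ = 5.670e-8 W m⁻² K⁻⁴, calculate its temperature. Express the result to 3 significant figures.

Area A = 1.29 cm² = 1.29×10⁻⁴ m².
P = σAT⁴ ⇒ T = (P/(σA))^(1/4) = (24.58/(5.670×10⁻⁸×1.29×10⁻⁴))^(1/4) = 1.35×10³ K.

T ≈ 1.35×10³ K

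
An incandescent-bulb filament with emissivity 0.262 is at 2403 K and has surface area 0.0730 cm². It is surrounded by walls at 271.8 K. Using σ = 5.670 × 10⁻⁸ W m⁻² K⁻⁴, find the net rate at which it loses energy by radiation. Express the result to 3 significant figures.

Net loss ≈ 3.62 W

Area A = 0.0730 cm² = 7.30×10⁻⁶ m².
Net radiated power P_net = εσA(T⁴ − T₀⁴) = 0.262×5.670×10⁻⁸×7.30×10⁻⁶×(2403⁴ − 271.8⁴).
T⁴ − T₀⁴ = 3.33438×10¹³ − 5.45755×10⁹ = 3.33383×10¹³ K⁴, so P_net = 3.62 W.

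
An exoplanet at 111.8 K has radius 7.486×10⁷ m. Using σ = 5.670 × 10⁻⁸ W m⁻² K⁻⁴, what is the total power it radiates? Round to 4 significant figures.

Surface area A = 4πR² = 4π(7.486×10⁷ m)² = 7.04222×10¹⁶ m².
P = σAT⁴ = 5.670×10⁻⁸ × 7.04222×10¹⁶ × (111.8)⁴ = 6.238×10¹⁷ W.

P ≈ 6.238×10¹⁷ W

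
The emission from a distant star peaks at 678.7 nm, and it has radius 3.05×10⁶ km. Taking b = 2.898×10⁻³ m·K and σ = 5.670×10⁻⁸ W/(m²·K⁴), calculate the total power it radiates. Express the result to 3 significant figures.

Wien's law: T = b/λ_max = 2.898×10⁻³/6.787×10⁻⁷ = 4269.93 K.
Surface area A = 4πR² = 4π(3.05×10⁹ m)² = 1.16899×10²⁰ m².
Then P = σAT⁴ = 5.670×10⁻⁸×1.16899×10²⁰×(4269.93)⁴ = 2.20×10²⁷ W.

P ≈ 2.20×10²⁷ W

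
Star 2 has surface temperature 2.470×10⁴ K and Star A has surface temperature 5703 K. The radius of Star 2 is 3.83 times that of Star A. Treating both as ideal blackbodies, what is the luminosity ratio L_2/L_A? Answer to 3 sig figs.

L ∝ R²T⁴, so L_2/L_A = (R_2/R_A)²(T_2/T_A)⁴ = (3.83)² × (2.470×10⁴/5703)⁴ = 14.6689 × 351.864 = 5.16×10³.

L_2/L_A ≈ 5.16×10³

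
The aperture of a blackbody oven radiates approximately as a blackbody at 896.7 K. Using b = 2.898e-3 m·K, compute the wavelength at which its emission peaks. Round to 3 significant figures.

Wien's displacement law: λ_max = b/T = (2.898×10⁻³ m·K)/(896.7 K) = 3.232×10⁻⁶ m.
That is 3.23 μm, in the infrared range.

λ_max ≈ 3.23 μm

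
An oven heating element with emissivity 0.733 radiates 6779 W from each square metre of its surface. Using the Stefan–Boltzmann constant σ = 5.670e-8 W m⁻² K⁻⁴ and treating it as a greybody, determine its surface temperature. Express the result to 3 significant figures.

T ≈ 636 K

I = εσT⁴, so T = (I/εσ)^(1/4) = (6779/(0.733×5.670×10⁻⁸))^(1/4) = 636 K.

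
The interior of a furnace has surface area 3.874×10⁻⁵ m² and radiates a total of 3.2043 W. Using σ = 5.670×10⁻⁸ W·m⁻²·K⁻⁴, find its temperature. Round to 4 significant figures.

Area A = 3.874×10⁻⁵ m².
P = σAT⁴ ⇒ T = (P/(σA))^(1/4) = (3.2043/(5.670×10⁻⁸×3.874×10⁻⁵))^(1/4) = 1099 K.

T ≈ 1099 K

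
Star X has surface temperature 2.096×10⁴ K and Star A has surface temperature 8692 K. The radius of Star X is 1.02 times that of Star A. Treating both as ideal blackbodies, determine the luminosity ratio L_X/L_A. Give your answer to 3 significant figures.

L ∝ R²T⁴, so L_X/L_A = (R_X/R_A)²(T_X/T_A)⁴ = (1.02)² × (2.096×10⁴/8692)⁴ = 1.0404 × 33.8132 = 35.2.

L_X/L_A ≈ 35.2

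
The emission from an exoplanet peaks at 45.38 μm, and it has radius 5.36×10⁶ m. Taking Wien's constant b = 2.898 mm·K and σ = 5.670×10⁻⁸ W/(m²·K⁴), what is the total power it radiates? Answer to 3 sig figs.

Wien's law: T = b/λ_max = 2.898×10⁻³/4.538×10⁻⁵ = 63.8607 K.
Surface area A = 4πR² = 4π(5.36×10⁶ m)² = 3.61027×10¹⁴ m².
Then P = σAT⁴ = 5.670×10⁻⁸×3.61027×10¹⁴×(63.8607)⁴ = 3.40×10¹⁴ W.

P ≈ 3.40×10¹⁴ W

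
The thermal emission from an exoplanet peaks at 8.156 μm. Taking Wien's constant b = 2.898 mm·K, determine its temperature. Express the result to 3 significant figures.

Wien's law gives T = b/λ_max = (2.898×10⁻³ m·K)/(8.156×10⁻⁶ m) = 355 K.

T ≈ 355 K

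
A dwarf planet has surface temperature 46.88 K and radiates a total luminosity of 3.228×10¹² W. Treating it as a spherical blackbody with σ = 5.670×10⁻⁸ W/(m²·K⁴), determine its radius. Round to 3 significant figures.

R ≈ 9.68×10⁵ m

L = 4πR²σT⁴ ⇒ R = √(L/(4πσT⁴)).
σT⁴ = 0.273863 W/m², so R = √(3.228×10¹²/(4π×0.273863)) = 9.68×10⁵ m.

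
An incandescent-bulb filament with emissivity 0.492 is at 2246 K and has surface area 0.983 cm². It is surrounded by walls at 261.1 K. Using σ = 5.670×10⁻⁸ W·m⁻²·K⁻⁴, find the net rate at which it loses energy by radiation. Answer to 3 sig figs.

Area A = 0.983 cm² = 9.83×10⁻⁵ m².
Net radiated power P_net = εσA(T⁴ − T₀⁴) = 0.492×5.670×10⁻⁸×9.83×10⁻⁵×(2246⁴ − 261.1⁴).
T⁴ − T₀⁴ = 2.54471×10¹³ − 4.64759×10⁹ = 2.54425×10¹³ K⁴, so P_net = 69.8 W.

Net loss ≈ 69.8 W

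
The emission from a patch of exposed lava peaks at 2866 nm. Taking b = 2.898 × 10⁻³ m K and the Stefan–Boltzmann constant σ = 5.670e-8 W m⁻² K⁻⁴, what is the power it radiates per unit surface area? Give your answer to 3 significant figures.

Wien's law: T = b/λ_max = 2.898×10⁻³/2.866×10⁻⁶ = 1011.17 K.
Then I = σT⁴ = 5.670×10⁻⁸×(1011.17)⁴ = 5.93×10⁴ W/m².

I ≈ 5.93×10⁴ W/m²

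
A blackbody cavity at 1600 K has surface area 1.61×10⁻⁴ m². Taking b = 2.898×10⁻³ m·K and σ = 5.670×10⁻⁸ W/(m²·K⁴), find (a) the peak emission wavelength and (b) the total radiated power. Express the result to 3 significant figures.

λ_max ≈ 1.81 μm; P ≈ 59.8 W

(a) λ_max = b/T = 2.898×10⁻³/1600 = 1.811×10⁻⁶ m = 1.81 μm.
Area A = 1.61×10⁻⁴ m².
(b) P = σAT⁴ = 5.670×10⁻⁸×1.61×10⁻⁴×(1600)⁴ = 59.8 W.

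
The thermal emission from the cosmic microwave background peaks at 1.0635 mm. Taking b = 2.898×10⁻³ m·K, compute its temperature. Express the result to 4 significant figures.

T ≈ 2.725 K

Wien's law gives T = b/λ_max = (2.898×10⁻³ m·K)/(1.0635×10⁻³ m) = 2.725 K.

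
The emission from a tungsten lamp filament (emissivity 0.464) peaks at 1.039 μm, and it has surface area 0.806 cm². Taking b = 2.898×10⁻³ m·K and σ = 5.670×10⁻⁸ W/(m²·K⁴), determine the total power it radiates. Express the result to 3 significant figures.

P ≈ 128 W

Wien's law: T = b/λ_max = 2.898×10⁻³/1.039×10⁻⁶ = 2789.22 K.
Area A = 0.806 cm² = 8.06×10⁻⁵ m².
Then P = εσAT⁴ = 0.464×5.670×10⁻⁸×8.06×10⁻⁵×(2789.22)⁴ = 128 W.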